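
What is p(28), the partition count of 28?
3718

p(n) counts ways to write n as a sum of positive integers (order ignored).
Euler's pentagonal recurrence: p(k) = p(k-1) + p(k-2) - p(k-5) - p(k-7) + p(k-12) + p(k-15) - ... (offsets j(3j∓1)/2, signs ++--, p(0)=1, p(<0)=0).
DP table for k = 0..27: p(0)=1, p(1)=1, p(2)=2, p(3)=3, p(4)=5, p(5)=7, p(6)=11, p(7)=15, p(8)=22, p(9)=30, p(10)=42, p(11)=56, p(12)=77, p(13)=101, p(14)=135, p(15)=176, p(16)=231, p(17)=297, p(18)=385, p(19)=490, p(20)=627, p(21)=792, p(22)=1002, p(23)=1255, p(24)=1575, p(25)=1958, p(26)=2436, p(27)=3010.
Final step: p(28) = p(27) + p(26) - p(23) - p(21) + p(16) + p(13) - p(6) - p(2)
= 3010 + 2436 - 1255 - 792 + 231 + 101 - 11 - 2
= 3718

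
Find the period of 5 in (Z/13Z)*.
4

13 is prime, so ord(5) divides φ(13) = 12.
Divisors of 12: 1, 2, 3, 4, 6, 12.
Repeated squaring: 5^1 ≡ 5, 5^2 ≡ 12, 5^4 ≡ 1, 5^8 ≡ 1 (mod 13).
Test 5^d mod 13 for each divisor d in increasing order:
5^1 ≡ 5
5^2 ≡ 12
5^3 = 5^2·5^1 ≡ 8
5^4 ≡ 1  ← first divisor giving 1
The order is 4.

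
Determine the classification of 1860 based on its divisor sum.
abundant

Proper divisors of 1860: sum = 1 + 2 + 3 + 4 + 5 + 6 + 10 + 12 + ... + 372 + 465 + 620 + 930 (23 divisors) = 3516
Since 3516 > 1860, 1860 is abundant.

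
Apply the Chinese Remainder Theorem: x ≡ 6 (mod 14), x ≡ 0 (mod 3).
6

Using Chinese Remainder Theorem:
M = 14 × 3 = 42
M1 = 3, M2 = 14
y1 = 3^(-1) mod 14 = 5
y2 = 14^(-1) mod 3 = 2
x = (6×3×5 + 0×14×2) mod 42 = 6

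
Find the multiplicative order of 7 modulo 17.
16

17 is prime, so ord(7) divides φ(17) = 16.
Divisors of 16: 1, 2, 4, 8, 16.
Repeated squaring: 7^1 ≡ 7, 7^2 ≡ 15, 7^4 ≡ 4, 7^8 ≡ 16, 7^16 ≡ 1 (mod 17).
Test 7^d mod 17 for each divisor d in increasing order:
7^1 ≡ 7
7^2 ≡ 15
7^4 ≡ 4
7^8 ≡ 16
7^16 ≡ 1  ← first divisor giving 1
The order is 16.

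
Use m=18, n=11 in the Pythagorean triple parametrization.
(203, 396, 445)

Euclid's formula: a = m² - n², b = 2mn, c = m² + n²
m = 18, n = 11
a = 18² - 11² = 324 - 121 = 203
b = 2 × 18 × 11 = 396
c = 18² + 11² = 324 + 121 = 445
Verification: 203² + 396² = 41209 + 156816 = 198025 = 445² ✓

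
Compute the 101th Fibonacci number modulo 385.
166

Matrix identity: Q^n = [[F_(n+1), F_n], [F_n, F_(n-1)]] with Q = [[1,1],[1,0]].
n = 101 = 1100101₂. Square-and-multiply, entries mod 385:
Q^1 = [[1,1],[1,0]]
Q^3 = (Q^1)²·Q = [[3,2],[2,1]]
Q^6 = (Q^3)² = [[13,8],[8,5]]
Q^12 = (Q^6)² = [[233,144],[144,89]]
Q^25 = (Q^12)²·Q = [[118,335],[335,168]]
Q^50 = (Q^25)² = [[254,330],[330,309]]
Q^101 = (Q^50)²·Q = [[1,166],[166,220]]
F_101 mod 385 = Q^101[0][1] = 166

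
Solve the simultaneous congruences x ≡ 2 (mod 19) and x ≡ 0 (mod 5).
40

Using Chinese Remainder Theorem:
M = 19 × 5 = 95
M1 = 5, M2 = 19
y1 = 5^(-1) mod 19 = 4
y2 = 19^(-1) mod 5 = 4
x = (2×5×4 + 0×19×4) mod 95 = 40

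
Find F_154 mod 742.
657

Matrix identity: Q^n = [[F_(n+1), F_n], [F_n, F_(n-1)]] with Q = [[1,1],[1,0]].
n = 154 = 10011010₂. Square-and-multiply, entries mod 742:
Q^1 = [[1,1],[1,0]]
Q^2 = (Q^1)² = [[2,1],[1,1]]
Q^4 = (Q^2)² = [[5,3],[3,2]]
Q^9 = (Q^4)²·Q = [[55,34],[34,21]]
Q^19 = (Q^9)²·Q = [[87,471],[471,358]]
Q^38 = (Q^19)² = [[132,351],[351,523]]
Q^77 = (Q^38)²·Q = [[272,387],[387,627]]
Q^154 = (Q^77)² = [[411,657],[657,496]]
F_154 mod 742 = Q^154[0][1] = 657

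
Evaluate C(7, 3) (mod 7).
0

Using Lucas' theorem:
Write n=7 and k=3 in base 7:
n in base 7: [1, 0]
k in base 7: [0, 3]
C(7,3) mod 7 = ∏ C(n_i, k_i) mod 7
Digit binomials (mod 7): C(1,0) = 1; C(0,3) = 0 (k_i > n_i)
Product: 1 × 0 = 0 ≡ 0 (mod 7)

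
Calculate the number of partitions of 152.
49686288421

p(n) counts ways to write n as a sum of positive integers (order ignored).
Euler's pentagonal recurrence: p(k) = p(k-1) + p(k-2) - p(k-5) - p(k-7) + p(k-12) + p(k-15) - ... (offsets j(3j∓1)/2, signs ++--, p(0)=1, p(<0)=0).
DP table for k = 0..151: p(0)=1, p(1)=1, p(2)=2, p(3)=3, p(4)=5, p(5)=7, p(6)=11, p(7)=15, p(8)=22, p(9)=30, p(10)=42, p(11)=56, p(12)=77, p(13)=101, p(14)=135, p(15)=176, p(16)=231, p(17)=297, p(18)=385, p(19)=490, p(20)=627, p(21)=792, p(22)=1002, p(23)=1255, p(24)=1575, p(25)=1958, p(26)=2436, p(27)=3010, p(28)=3718, p(29)=4565, p(30)=5604, p(31)=6842, p(32)=8349, p(33)=10143, p(34)=12310, p(35)=14883, p(36)=17977, p(37)=21637, p(38)=26015, p(39)=31185, p(40)=37338, p(41)=44583, p(42)=53174, p(43)=63261, p(44)=75175, p(45)=89134, p(46)=105558, p(47)=124754, p(48)=147273, p(49)=173525, p(50)=204226, p(51)=239943, p(52)=281589, p(53)=329931, p(54)=386155, p(55)=451276, p(56)=526823, p(57)=614154, p(58)=715220, p(59)=831820, p(60)=966467, p(61)=1121505, p(62)=1300156, p(63)=1505499, p(64)=1741630, p(65)=2012558, p(66)=2323520, p(67)=2679689, p(68)=3087735, p(69)=3554345, p(70)=4087968, p(71)=4697205, p(72)=5392783, p(73)=6185689, p(74)=7089500, p(75)=8118264, p(76)=9289091, p(77)=10619863, p(78)=12132164, p(79)=13848650, p(80)=15796476, p(81)=18004327, p(82)=20506255, p(83)=23338469, p(84)=26543660, p(85)=30167357, p(86)=34262962, p(87)=38887673, p(88)=44108109, p(89)=49995925, p(90)=56634173, p(91)=64112359, p(92)=72533807, p(93)=82010177, p(94)=92669720, p(95)=104651419, p(96)=118114304, p(97)=133230930, p(98)=150198136, p(99)=169229875, p(100)=190569292, p(101)=214481126, p(102)=241265379, p(103)=271248950, p(104)=304801365, p(105)=342325709, p(106)=384276336, p(107)=431149389, p(108)=483502844, p(109)=541946240, p(110)=607163746, p(111)=679903203, p(112)=761002156, p(113)=851376628, p(114)=952050665, p(115)=1064144451, p(116)=1188908248, p(117)=1327710076, p(118)=1482074143, p(119)=1653668665, p(120)=1844349560, p(121)=2056148051, p(122)=2291320912, p(123)=2552338241, p(124)=2841940500, p(125)=3163127352, p(126)=3519222692, p(127)=3913864295, p(128)=4351078600, p(129)=4835271870, p(130)=5371315400, p(131)=5964539504, p(132)=6620830889, p(133)=7346629512, p(134)=8149040695, p(135)=9035836076, p(136)=10015581680, p(137)=11097645016, p(138)=12292341831, p(139)=13610949895, p(140)=15065878135, p(141)=16670689208, p(142)=18440293320, p(143)=20390982757, p(144)=22540654445, p(145)=24908858009, p(146)=27517052599, p(147)=30388671978, p(148)=33549419497, p(149)=37027355200, p(150)=40853235313, p(151)=45060624582.
Final step: p(152) = p(151) + p(150) - p(147) - p(145) + p(140) + p(137) - p(130) - p(126) + p(117) + p(112) - p(101) - p(95) + p(82) + p(75) - p(60) - p(52) + p(35) + p(26) - p(7)
= 45060624582 + 40853235313 - 30388671978 - 24908858009 + 15065878135 + 11097645016 - 5371315400 - 3519222692 + 1327710076 + 761002156 - 214481126 - 104651419 + 20506255 + 8118264 - 966467 - 281589 + 14883 + 2436 - 15
= 49686288421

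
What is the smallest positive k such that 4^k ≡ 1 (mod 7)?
3

7 is prime, so ord(4) divides φ(7) = 6.
Divisors of 6: 1, 2, 3, 6.
Repeated squaring: 4^1 ≡ 4, 4^2 ≡ 2, 4^4 ≡ 4 (mod 7).
Test 4^d mod 7 for each divisor d in increasing order:
4^1 ≡ 4
4^2 ≡ 2
4^3 = 4^2·4^1 ≡ 1  ← first divisor giving 1
The order is 3.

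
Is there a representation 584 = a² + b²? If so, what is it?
10² + 22² (a=10, b=22)

Factorization: 584 = 2^3 × 73
By Fermat: n is sum of two squares iff every prime p ≡ 3 (mod 4) appears to even power.
All primes ≡ 3 (mod 4) appear to even power.
Search a = 0, 1, 2, … for 584 - a² a perfect square: first hit at a = 10: 584 - 100 = 484 = 22².
584 = 10² + 22² = 100 + 484 ✓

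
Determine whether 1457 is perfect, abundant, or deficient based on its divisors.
deficient

Proper divisors of 1457: sum = 1 + 31 + 47 = 79
Since 79 < 1457, 1457 is deficient.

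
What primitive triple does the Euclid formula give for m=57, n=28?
(2465, 3192, 4033)

Euclid's formula: a = m² - n², b = 2mn, c = m² + n²
m = 57, n = 28
a = 57² - 28² = 3249 - 784 = 2465
b = 2 × 57 × 28 = 3192
c = 57² + 28² = 3249 + 784 = 4033
Verification: 2465² + 3192² = 6076225 + 10188864 = 16265089 = 4033² ✓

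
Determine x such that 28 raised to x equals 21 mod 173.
58

Baby-step giant-step with step n = ⌈√173⌉ = 14.
Baby steps 28^j mod 173 (j:value) for j=0..13: 0:1, 1:28, 2:92, 3:154, 4:160, 5:155, 6:15, 7:74, 8:169, 9:61, 10:151, 11:76, 12:52, 13:72.
Giant-step multiplier: 28^(-14) ≡ 28^(172-14) = 28^158 ≡ 49 (mod 173).
Giant steps γ_i = 21·49^i mod 173: γ_0=21, γ_1=164, γ_2=78, γ_3=16, γ_4=92 (in table at j=2).
x = i·n + j = 4·14 + 2 = 58.
Check: 28^58 ≡ 21 (mod 173).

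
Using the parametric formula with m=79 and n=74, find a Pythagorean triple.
(765, 11692, 11717)

Euclid's formula: a = m² - n², b = 2mn, c = m² + n²
m = 79, n = 74
a = 79² - 74² = 6241 - 5476 = 765
b = 2 × 79 × 74 = 11692
c = 79² + 74² = 6241 + 5476 = 11717
Verification: 765² + 11692² = 585225 + 136702864 = 137288089 = 11717² ✓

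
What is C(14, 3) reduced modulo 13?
0

Using Lucas' theorem:
Write n=14 and k=3 in base 13:
n in base 13: [1, 1]
k in base 13: [0, 3]
C(14,3) mod 13 = ∏ C(n_i, k_i) mod 13
Digit binomials (mod 13): C(1,0) = 1; C(1,3) = 0 (k_i > n_i)
Product: 1 × 0 = 0 ≡ 0 (mod 13)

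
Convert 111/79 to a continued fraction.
[1; 2, 2, 7, 2]

Euclidean algorithm steps:
111 = 1 × 79 + 32
79 = 2 × 32 + 15
32 = 2 × 15 + 2
15 = 7 × 2 + 1
2 = 2 × 1 + 0
Continued fraction: [1; 2, 2, 7, 2]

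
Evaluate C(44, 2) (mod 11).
0

Using Lucas' theorem:
Write n=44 and k=2 in base 11:
n in base 11: [4, 0]
k in base 11: [0, 2]
C(44,2) mod 11 = ∏ C(n_i, k_i) mod 11
Digit binomials (mod 11): C(4,0) = 1; C(0,2) = 0 (k_i > n_i)
Product: 1 × 0 = 0 ≡ 0 (mod 11)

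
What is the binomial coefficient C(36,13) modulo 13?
2

Using Lucas' theorem:
Write n=36 and k=13 in base 13:
n in base 13: [2, 10]
k in base 13: [1, 0]
C(36,13) mod 13 = ∏ C(n_i, k_i) mod 13
Digit binomials (mod 13): C(2,1) = 2; C(10,0) = 1
Product: 2 × 1 = 2 ≡ 2 (mod 13)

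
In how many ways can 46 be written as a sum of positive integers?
105558

p(n) counts ways to write n as a sum of positive integers (order ignored).
Euler's pentagonal recurrence: p(k) = p(k-1) + p(k-2) - p(k-5) - p(k-7) + p(k-12) + p(k-15) - ... (offsets j(3j∓1)/2, signs ++--, p(0)=1, p(<0)=0).
DP table for k = 0..45: p(0)=1, p(1)=1, p(2)=2, p(3)=3, p(4)=5, p(5)=7, p(6)=11, p(7)=15, p(8)=22, p(9)=30, p(10)=42, p(11)=56, p(12)=77, p(13)=101, p(14)=135, p(15)=176, p(16)=231, p(17)=297, p(18)=385, p(19)=490, p(20)=627, p(21)=792, p(22)=1002, p(23)=1255, p(24)=1575, p(25)=1958, p(26)=2436, p(27)=3010, p(28)=3718, p(29)=4565, p(30)=5604, p(31)=6842, p(32)=8349, p(33)=10143, p(34)=12310, p(35)=14883, p(36)=17977, p(37)=21637, p(38)=26015, p(39)=31185, p(40)=37338, p(41)=44583, p(42)=53174, p(43)=63261, p(44)=75175, p(45)=89134.
Final step: p(46) = p(45) + p(44) - p(41) - p(39) + p(34) + p(31) - p(24) - p(20) + p(11) + p(6)
= 89134 + 75175 - 44583 - 31185 + 12310 + 6842 - 1575 - 627 + 56 + 11
= 105558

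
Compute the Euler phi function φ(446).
222

446 = 2 × 223
φ(n) = n × ∏(1 - 1/p) for each prime p dividing n
φ(446) = 446 × (1 - 1/2) × (1 - 1/223) = 222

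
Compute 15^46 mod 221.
166

Repeated squaring. Binary of 46 = 101110.
15^1 ≡ 15 (mod 221); 15^2 ≡ 4 (mod 221); 15^4 ≡ 16 (mod 221); 15^8 ≡ 35 (mod 221); 15^16 ≡ 120 (mod 221); 15^32 ≡ 35 (mod 221)
15^46 = 15^2 × 15^4 × 15^8 × 15^32 ≡ 166 (mod 221)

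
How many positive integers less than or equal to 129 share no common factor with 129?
84

129 = 3 × 43
φ(n) = n × ∏(1 - 1/p) for each prime p dividing n
φ(129) = 129 × (1 - 1/3) × (1 - 1/43) = 84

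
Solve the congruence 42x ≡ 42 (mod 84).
x ≡ 1 (mod 2)

gcd(42, 84) = 42, which divides 42, so solutions exist.
Divide through by 42: x ≡ 1 (mod 2).
The coefficient of x is now 1, so x ≡ 1 (mod 2).
Check: 42 × 1 = 42 ≡ 42 (mod 84).
x ≡ 1 (mod 2), giving 42 solutions mod 84.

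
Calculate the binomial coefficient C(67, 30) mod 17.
14

Using Lucas' theorem:
Write n=67 and k=30 in base 17:
n in base 17: [3, 16]
k in base 17: [1, 13]
C(67,30) mod 17 = ∏ C(n_i, k_i) mod 17
Digit binomials (mod 17): C(3,1) = 3; C(16,13) = 560 ≡ 16
Product: 3 × 16 = 48 ≡ 14 (mod 17)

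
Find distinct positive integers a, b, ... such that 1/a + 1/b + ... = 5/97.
1/20 + 1/647 + 1/1255180

Greedy algorithm:
5/97: ceiling(97/5) = 20, use 1/20
3/1940: ceiling(1940/3) = 647, use 1/647
1/1255180: ceiling(1255180/1) = 1255180, use 1/1255180
Result: 5/97 = 1/20 + 1/647 + 1/1255180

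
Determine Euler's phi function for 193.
192

193 = 193
φ(n) = n × ∏(1 - 1/p) for each prime p dividing n
φ(193) = 193 × (1 - 1/193) = 192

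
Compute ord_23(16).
11

23 is prime, so ord(16) divides φ(23) = 22.
Divisors of 22: 1, 2, 11, 22.
Repeated squaring: 16^1 ≡ 16, 16^2 ≡ 3, 16^4 ≡ 9, 16^8 ≡ 12, 16^16 ≡ 6 (mod 23).
Test 16^d mod 23 for each divisor d in increasing order:
16^1 ≡ 16
16^2 ≡ 3
16^11 = 16^8·16^2·16^1 ≡ 1  ← first divisor giving 1
The order is 11.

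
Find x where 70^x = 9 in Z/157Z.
20

Baby-step giant-step with step n = ⌈√157⌉ = 13.
Baby steps 70^j mod 157 (j:value) for j=0..12: 0:1, 1:70, 2:33, 3:112, 4:147, 5:85, 6:141, 7:136, 8:100, 9:92, 10:3, 11:53, 12:99.
Giant-step multiplier: 70^(-13) ≡ 70^(156-13) = 70^143 ≡ 50 (mod 157).
Giant steps γ_i = 9·50^i mod 157: γ_0=9, γ_1=136 (in table at j=7).
x = i·n + j = 1·13 + 7 = 20.
Check: 70^20 ≡ 9 (mod 157).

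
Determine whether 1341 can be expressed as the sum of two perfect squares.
21² + 30² (a=21, b=30)

Factorization: 1341 = 3^2 × 149
By Fermat: n is sum of two squares iff every prime p ≡ 3 (mod 4) appears to even power.
All primes ≡ 3 (mod 4) appear to even power.
Search a = 0, 1, 2, … for 1341 - a² a perfect square: first hit at a = 21: 1341 - 441 = 900 = 30².
1341 = 21² + 30² = 441 + 900 ✓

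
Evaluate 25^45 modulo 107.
100

Repeated squaring. Binary of 45 = 101101.
25^1 ≡ 25 (mod 107); 25^2 ≡ 90 (mod 107); 25^4 ≡ 75 (mod 107); 25^8 ≡ 61 (mod 107); 25^16 ≡ 83 (mod 107); 25^32 ≡ 41 (mod 107)
25^45 = 25^1 × 25^4 × 25^8 × 25^32 ≡ 100 (mod 107)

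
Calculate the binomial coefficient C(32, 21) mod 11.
2

Using Lucas' theorem:
Write n=32 and k=21 in base 11:
n in base 11: [2, 10]
k in base 11: [1, 10]
C(32,21) mod 11 = ∏ C(n_i, k_i) mod 11
Digit binomials (mod 11): C(2,1) = 2; C(10,10) = 1
Product: 2 × 1 = 2 ≡ 2 (mod 11)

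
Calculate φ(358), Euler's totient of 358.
178

358 = 2 × 179
φ(n) = n × ∏(1 - 1/p) for each prime p dividing n
φ(358) = 358 × (1 - 1/2) × (1 - 1/179) = 178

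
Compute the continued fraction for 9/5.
[1; 1, 4]

Euclidean algorithm steps:
9 = 1 × 5 + 4
5 = 1 × 4 + 1
4 = 4 × 1 + 0
Continued fraction: [1; 1, 4]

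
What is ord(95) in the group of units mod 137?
136

137 is prime, so ord(95) divides φ(137) = 136.
Divisors of 136: 1, 2, 4, 8, 17, 34, 68, 136.
Repeated squaring: 95^1 ≡ 95, 95^2 ≡ 120, 95^4 ≡ 15, 95^8 ≡ 88, 95^16 ≡ 72, 95^32 ≡ 115, 95^64 ≡ 73, 95^128 ≡ 123 (mod 137).
Test 95^d mod 137 for each divisor d in increasing order:
95^1 ≡ 95
95^2 ≡ 120
95^4 ≡ 15
95^8 ≡ 88
95^17 = 95^16·95^1 ≡ 127
95^34 = 95^32·95^2 ≡ 100
95^68 = 95^64·95^4 ≡ 136
95^136 = 95^128·95^8 ≡ 1  ← first divisor giving 1
The order is 136.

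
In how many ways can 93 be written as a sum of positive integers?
82010177

p(n) counts ways to write n as a sum of positive integers (order ignored).
Euler's pentagonal recurrence: p(k) = p(k-1) + p(k-2) - p(k-5) - p(k-7) + p(k-12) + p(k-15) - ... (offsets j(3j∓1)/2, signs ++--, p(0)=1, p(<0)=0).
DP table for k = 0..92: p(0)=1, p(1)=1, p(2)=2, p(3)=3, p(4)=5, p(5)=7, p(6)=11, p(7)=15, p(8)=22, p(9)=30, p(10)=42, p(11)=56, p(12)=77, p(13)=101, p(14)=135, p(15)=176, p(16)=231, p(17)=297, p(18)=385, p(19)=490, p(20)=627, p(21)=792, p(22)=1002, p(23)=1255, p(24)=1575, p(25)=1958, p(26)=2436, p(27)=3010, p(28)=3718, p(29)=4565, p(30)=5604, p(31)=6842, p(32)=8349, p(33)=10143, p(34)=12310, p(35)=14883, p(36)=17977, p(37)=21637, p(38)=26015, p(39)=31185, p(40)=37338, p(41)=44583, p(42)=53174, p(43)=63261, p(44)=75175, p(45)=89134, p(46)=105558, p(47)=124754, p(48)=147273, p(49)=173525, p(50)=204226, p(51)=239943, p(52)=281589, p(53)=329931, p(54)=386155, p(55)=451276, p(56)=526823, p(57)=614154, p(58)=715220, p(59)=831820, p(60)=966467, p(61)=1121505, p(62)=1300156, p(63)=1505499, p(64)=1741630, p(65)=2012558, p(66)=2323520, p(67)=2679689, p(68)=3087735, p(69)=3554345, p(70)=4087968, p(71)=4697205, p(72)=5392783, p(73)=6185689, p(74)=7089500, p(75)=8118264, p(76)=9289091, p(77)=10619863, p(78)=12132164, p(79)=13848650, p(80)=15796476, p(81)=18004327, p(82)=20506255, p(83)=23338469, p(84)=26543660, p(85)=30167357, p(86)=34262962, p(87)=38887673, p(88)=44108109, p(89)=49995925, p(90)=56634173, p(91)=64112359, p(92)=72533807.
Final step: p(93) = p(92) + p(91) - p(88) - p(86) + p(81) + p(78) - p(71) - p(67) + p(58) + p(53) - p(42) - p(36) + p(23) + p(16) - p(1)
= 72533807 + 64112359 - 44108109 - 34262962 + 18004327 + 12132164 - 4697205 - 2679689 + 715220 + 329931 - 53174 - 17977 + 1255 + 231 - 1
= 82010177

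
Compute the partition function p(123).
2552338241

p(n) counts ways to write n as a sum of positive integers (order ignored).
Euler's pentagonal recurrence: p(k) = p(k-1) + p(k-2) - p(k-5) - p(k-7) + p(k-12) + p(k-15) - ... (offsets j(3j∓1)/2, signs ++--, p(0)=1, p(<0)=0).
DP table for k = 0..122: p(0)=1, p(1)=1, p(2)=2, p(3)=3, p(4)=5, p(5)=7, p(6)=11, p(7)=15, p(8)=22, p(9)=30, p(10)=42, p(11)=56, p(12)=77, p(13)=101, p(14)=135, p(15)=176, p(16)=231, p(17)=297, p(18)=385, p(19)=490, p(20)=627, p(21)=792, p(22)=1002, p(23)=1255, p(24)=1575, p(25)=1958, p(26)=2436, p(27)=3010, p(28)=3718, p(29)=4565, p(30)=5604, p(31)=6842, p(32)=8349, p(33)=10143, p(34)=12310, p(35)=14883, p(36)=17977, p(37)=21637, p(38)=26015, p(39)=31185, p(40)=37338, p(41)=44583, p(42)=53174, p(43)=63261, p(44)=75175, p(45)=89134, p(46)=105558, p(47)=124754, p(48)=147273, p(49)=173525, p(50)=204226, p(51)=239943, p(52)=281589, p(53)=329931, p(54)=386155, p(55)=451276, p(56)=526823, p(57)=614154, p(58)=715220, p(59)=831820, p(60)=966467, p(61)=1121505, p(62)=1300156, p(63)=1505499, p(64)=1741630, p(65)=2012558, p(66)=2323520, p(67)=2679689, p(68)=3087735, p(69)=3554345, p(70)=4087968, p(71)=4697205, p(72)=5392783, p(73)=6185689, p(74)=7089500, p(75)=8118264, p(76)=9289091, p(77)=10619863, p(78)=12132164, p(79)=13848650, p(80)=15796476, p(81)=18004327, p(82)=20506255, p(83)=23338469, p(84)=26543660, p(85)=30167357, p(86)=34262962, p(87)=38887673, p(88)=44108109, p(89)=49995925, p(90)=56634173, p(91)=64112359, p(92)=72533807, p(93)=82010177, p(94)=92669720, p(95)=104651419, p(96)=118114304, p(97)=133230930, p(98)=150198136, p(99)=169229875, p(100)=190569292, p(101)=214481126, p(102)=241265379, p(103)=271248950, p(104)=304801365, p(105)=342325709, p(106)=384276336, p(107)=431149389, p(108)=483502844, p(109)=541946240, p(110)=607163746, p(111)=679903203, p(112)=761002156, p(113)=851376628, p(114)=952050665, p(115)=1064144451, p(116)=1188908248, p(117)=1327710076, p(118)=1482074143, p(119)=1653668665, p(120)=1844349560, p(121)=2056148051, p(122)=2291320912.
Final step: p(123) = p(122) + p(121) - p(118) - p(116) + p(111) + p(108) - p(101) - p(97) + p(88) + p(83) - p(72) - p(66) + p(53) + p(46) - p(31) - p(23) + p(6)
= 2291320912 + 2056148051 - 1482074143 - 1188908248 + 679903203 + 483502844 - 214481126 - 133230930 + 44108109 + 23338469 - 5392783 - 2323520 + 329931 + 105558 - 6842 - 1255 + 11
= 2552338241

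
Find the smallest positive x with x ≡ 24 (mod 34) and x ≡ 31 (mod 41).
1384

Using Chinese Remainder Theorem:
M = 34 × 41 = 1394
M1 = 41, M2 = 34
y1 = 41^(-1) mod 34 = 5
y2 = 34^(-1) mod 41 = 35
x = (24×41×5 + 31×34×35) mod 1394 = 1384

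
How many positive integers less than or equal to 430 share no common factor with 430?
168

430 = 2 × 5 × 43
φ(n) = n × ∏(1 - 1/p) for each prime p dividing n
φ(430) = 430 × (1 - 1/2) × (1 - 1/5) × (1 - 1/43) = 168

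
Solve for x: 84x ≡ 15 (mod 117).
x ≡ 35 (mod 39)

gcd(84, 117) = 3, which divides 15, so solutions exist.
Divide through by 3: 28x ≡ 5 (mod 39).
Find 28^(-1) mod 39 by the extended Euclidean algorithm:
39 = 1 × 28 + 11  ⟹  11 = (1)·39 + (-1)·28
28 = 2 × 11 + 6  ⟹  6 = (-2)·39 + (3)·28
11 = 1 × 6 + 5  ⟹  5 = (3)·39 + (-4)·28
6 = 1 × 5 + 1  ⟹  1 = (-5)·39 + (7)·28
So (7)·28 ≡ 1 (mod 39), i.e. 28^(-1) ≡ 7 (mod 39).
x ≡ 7 × 5 = 35 ≡ 35 (mod 39).
Check: 84 × 35 = 2940 ≡ 15 (mod 117).
x ≡ 35 (mod 39), giving 3 solutions mod 117.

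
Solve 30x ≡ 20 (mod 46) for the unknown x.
x ≡ 16 (mod 23)

gcd(30, 46) = 2, which divides 20, so solutions exist.
Divide through by 2: 15x ≡ 10 (mod 23).
Find 15^(-1) mod 23 by the extended Euclidean algorithm:
23 = 1 × 15 + 8  ⟹  8 = (1)·23 + (-1)·15
15 = 1 × 8 + 7  ⟹  7 = (-1)·23 + (2)·15
8 = 1 × 7 + 1  ⟹  1 = (2)·23 + (-3)·15
So (-3)·15 ≡ 1 (mod 23), i.e. 15^(-1) ≡ -3 ≡ 20 (mod 23).
x ≡ 20 × 10 = 200 ≡ 16 (mod 23).
Check: 30 × 16 = 480 ≡ 20 (mod 46).
x ≡ 16 (mod 23), giving 2 solutions mod 46.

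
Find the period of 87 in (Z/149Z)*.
148

149 is prime, so ord(87) divides φ(149) = 148.
Divisors of 148: 1, 2, 4, 37, 74, 148.
Repeated squaring: 87^1 ≡ 87, 87^2 ≡ 119, 87^4 ≡ 6, 87^8 ≡ 36, 87^16 ≡ 104, 87^32 ≡ 88, 87^64 ≡ 145, 87^128 ≡ 16 (mod 149).
Test 87^d mod 149 for each divisor d in increasing order:
87^1 ≡ 87
87^2 ≡ 119
87^4 ≡ 6
87^37 = 87^32·87^4·87^1 ≡ 44
87^74 = 87^64·87^8·87^2 ≡ 148
87^148 = 87^128·87^16·87^4 ≡ 1  ← first divisor giving 1
The order is 148.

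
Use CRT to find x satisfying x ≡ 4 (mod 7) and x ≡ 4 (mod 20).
4

Using Chinese Remainder Theorem:
M = 7 × 20 = 140
M1 = 20, M2 = 7
y1 = 20^(-1) mod 7 = 6
y2 = 7^(-1) mod 20 = 3
x = (4×20×6 + 4×7×3) mod 140 = 4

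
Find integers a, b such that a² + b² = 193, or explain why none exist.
7² + 12² (a=7, b=12)

Factorization: 193 = 193
By Fermat: n is sum of two squares iff every prime p ≡ 3 (mod 4) appears to even power.
All primes ≡ 3 (mod 4) appear to even power.
Search a = 0, 1, 2, … for 193 - a² a perfect square: first hit at a = 7: 193 - 49 = 144 = 12².
193 = 7² + 12² = 49 + 144 ✓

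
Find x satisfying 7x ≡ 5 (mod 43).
x ≡ 13 (mod 43)

gcd(7, 43) = 1, which divides 5, so solutions exist.
Find 7^(-1) mod 43 by the extended Euclidean algorithm:
43 = 6 × 7 + 1  ⟹  1 = (1)·43 + (-6)·7
So (-6)·7 ≡ 1 (mod 43), i.e. 7^(-1) ≡ -6 ≡ 37 (mod 43).
x ≡ 37 × 5 = 185 ≡ 13 (mod 43).
Check: 7 × 13 = 91 ≡ 5 (mod 43).
Unique solution: x ≡ 13 (mod 43)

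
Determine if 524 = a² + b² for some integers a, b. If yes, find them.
Not possible

Factorization: 524 = 2^2 × 131
By Fermat: n is sum of two squares iff every prime p ≡ 3 (mod 4) appears to even power.
Prime(s) ≡ 3 (mod 4) with odd exponent: [(131, 1)]
Therefore 524 cannot be expressed as a² + b².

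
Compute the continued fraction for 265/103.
[2; 1, 1, 2, 1, 14]

Euclidean algorithm steps:
265 = 2 × 103 + 59
103 = 1 × 59 + 44
59 = 1 × 44 + 15
44 = 2 × 15 + 14
15 = 1 × 14 + 1
14 = 14 × 1 + 0
Continued fraction: [2; 1, 1, 2, 1, 14]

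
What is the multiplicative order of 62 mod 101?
20

101 is prime, so ord(62) divides φ(101) = 100.
Divisors of 100: 1, 2, 4, 5, 10, 20, 25, 50, 100.
Repeated squaring: 62^1 ≡ 62, 62^2 ≡ 6, 62^4 ≡ 36, 62^8 ≡ 84, 62^16 ≡ 87, 62^32 ≡ 95, 62^64 ≡ 36 (mod 101).
Test 62^d mod 101 for each divisor d in increasing order:
62^1 ≡ 62
62^2 ≡ 6
62^4 ≡ 36
62^5 = 62^4·62^1 ≡ 10
62^10 = 62^8·62^2 ≡ 100
62^20 = 62^16·62^4 ≡ 1  ← first divisor giving 1
The order is 20.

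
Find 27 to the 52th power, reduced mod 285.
201

Repeated squaring. Binary of 52 = 110100.
27^1 ≡ 27 (mod 285); 27^2 ≡ 159 (mod 285); 27^4 ≡ 201 (mod 285); 27^8 ≡ 216 (mod 285); 27^16 ≡ 201 (mod 285); 27^32 ≡ 216 (mod 285)
27^52 = 27^4 × 27^16 × 27^32 ≡ 201 (mod 285)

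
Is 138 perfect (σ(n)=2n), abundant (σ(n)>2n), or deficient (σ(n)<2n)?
abundant

Proper divisors of 138: sum = 1 + 2 + 3 + 6 + 23 + 46 + 69 = 150
Since 150 > 138, 138 is abundant.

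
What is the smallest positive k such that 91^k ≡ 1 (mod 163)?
81

163 is prime, so ord(91) divides φ(163) = 162.
Divisors of 162: 1, 2, 3, 6, 9, 18, 27, 54, 81, 162.
Repeated squaring: 91^1 ≡ 91, 91^2 ≡ 131, 91^4 ≡ 46, 91^8 ≡ 160, 91^16 ≡ 9, 91^32 ≡ 81, 91^64 ≡ 41, 91^128 ≡ 51 (mod 163).
Test 91^d mod 163 for each divisor d in increasing order:
91^1 ≡ 91
91^2 ≡ 131
91^3 = 91^2·91^1 ≡ 22
91^6 = 91^4·91^2 ≡ 158
91^9 = 91^8·91^1 ≡ 53
91^18 = 91^16·91^2 ≡ 38
91^27 = 91^16·91^8·91^2·91^1 ≡ 58
91^54 = 91^32·91^16·91^4·91^2 ≡ 104
91^81 = 91^64·91^16·91^1 ≡ 1  ← first divisor giving 1
The order is 81.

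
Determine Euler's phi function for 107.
106

107 = 107
φ(n) = n × ∏(1 - 1/p) for each prime p dividing n
φ(107) = 107 × (1 - 1/107) = 106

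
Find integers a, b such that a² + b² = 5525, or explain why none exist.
7² + 74² (a=7, b=74)

Factorization: 5525 = 5^2 × 13 × 17
By Fermat: n is sum of two squares iff every prime p ≡ 3 (mod 4) appears to even power.
All primes ≡ 3 (mod 4) appear to even power.
Search a = 0, 1, 2, … for 5525 - a² a perfect square: first hit at a = 7: 5525 - 49 = 5476 = 74².
5525 = 7² + 74² = 49 + 5476 ✓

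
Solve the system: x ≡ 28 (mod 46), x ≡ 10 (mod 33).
1132

Using Chinese Remainder Theorem:
M = 46 × 33 = 1518
M1 = 33, M2 = 46
y1 = 33^(-1) mod 46 = 7
y2 = 46^(-1) mod 33 = 28
x = (28×33×7 + 10×46×28) mod 1518 = 1132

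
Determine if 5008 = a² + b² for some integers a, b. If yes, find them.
48² + 52² (a=48, b=52)

Factorization: 5008 = 2^4 × 313
By Fermat: n is sum of two squares iff every prime p ≡ 3 (mod 4) appears to even power.
All primes ≡ 3 (mod 4) appear to even power.
Search a = 0, 1, 2, … for 5008 - a² a perfect square: first hit at a = 48: 5008 - 2304 = 2704 = 52².
5008 = 48² + 52² = 2304 + 2704 ✓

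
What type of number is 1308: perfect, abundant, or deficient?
abundant

Proper divisors of 1308: sum = 1 + 2 + 3 + 4 + 6 + 12 + 109 + 218 + 327 + 436 + 654 = 1772
Since 1772 > 1308, 1308 is abundant.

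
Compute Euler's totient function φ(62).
30

62 = 2 × 31
φ(n) = n × ∏(1 - 1/p) for each prime p dividing n
φ(62) = 62 × (1 - 1/2) × (1 - 1/31) = 30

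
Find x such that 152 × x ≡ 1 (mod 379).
192

gcd(152, 379) = 1, so the inverse exists.
Extended Euclidean algorithm on (379, 152):
379 = 2 × 152 + 75  ⟹  75 = (1)·379 + (-2)·152
152 = 2 × 75 + 2  ⟹  2 = (-2)·379 + (5)·152
75 = 37 × 2 + 1  ⟹  1 = (75)·379 + (-187)·152
So (-187)·152 ≡ 1 (mod 379), i.e. 152^(-1) ≡ -187 ≡ 192 (mod 379).
Check: 152 × 192 = 29184 ≡ 1 (mod 379)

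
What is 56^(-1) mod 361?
303

gcd(56, 361) = 1, so the inverse exists.
Extended Euclidean algorithm on (361, 56):
361 = 6 × 56 + 25  ⟹  25 = (1)·361 + (-6)·56
56 = 2 × 25 + 6  ⟹  6 = (-2)·361 + (13)·56
25 = 4 × 6 + 1  ⟹  1 = (9)·361 + (-58)·56
So (-58)·56 ≡ 1 (mod 361), i.e. 56^(-1) ≡ -58 ≡ 303 (mod 361).
Check: 56 × 303 = 16968 ≡ 1 (mod 361)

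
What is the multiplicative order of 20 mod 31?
15

31 is prime, so ord(20) divides φ(31) = 30.
Divisors of 30: 1, 2, 3, 5, 6, 10, 15, 30.
Repeated squaring: 20^1 ≡ 20, 20^2 ≡ 28, 20^4 ≡ 9, 20^8 ≡ 19, 20^16 ≡ 20 (mod 31).
Test 20^d mod 31 for each divisor d in increasing order:
20^1 ≡ 20
20^2 ≡ 28
20^3 = 20^2·20^1 ≡ 2
20^5 = 20^4·20^1 ≡ 25
20^6 = 20^4·20^2 ≡ 4
20^10 = 20^8·20^2 ≡ 5
20^15 = 20^8·20^4·20^2·20^1 ≡ 1  ← first divisor giving 1
The order is 15.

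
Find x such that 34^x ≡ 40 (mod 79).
56

Baby-step giant-step with step n = ⌈√79⌉ = 9.
Baby steps 34^j mod 79 (j:value) for j=0..8: 0:1, 1:34, 2:50, 3:41, 4:51, 5:75, 6:22, 7:37, 8:73.
Giant-step multiplier: 34^(-9) ≡ 34^(78-9) = 34^69 ≡ 12 (mod 79).
Giant steps γ_i = 40·12^i mod 79: γ_0=40, γ_1=6, γ_2=72, γ_3=74, γ_4=19, γ_5=70, γ_6=50 (in table at j=2).
x = i·n + j = 6·9 + 2 = 56.
Check: 34^56 ≡ 40 (mod 79).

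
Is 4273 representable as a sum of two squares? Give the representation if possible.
32² + 57² (a=32, b=57)

Factorization: 4273 = 4273
By Fermat: n is sum of two squares iff every prime p ≡ 3 (mod 4) appears to even power.
All primes ≡ 3 (mod 4) appear to even power.
Search a = 0, 1, 2, … for 4273 - a² a perfect square: first hit at a = 32: 4273 - 1024 = 3249 = 57².
4273 = 32² + 57² = 1024 + 3249 ✓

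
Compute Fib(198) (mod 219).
86

Matrix identity: Q^n = [[F_(n+1), F_n], [F_n, F_(n-1)]] with Q = [[1,1],[1,0]].
n = 198 = 11000110₂. Square-and-multiply, entries mod 219:
Q^1 = [[1,1],[1,0]]
Q^3 = (Q^1)²·Q = [[3,2],[2,1]]
Q^6 = (Q^3)² = [[13,8],[8,5]]
Q^12 = (Q^6)² = [[14,144],[144,89]]
Q^24 = (Q^12)² = [[127,159],[159,187]]
Q^49 = (Q^24)²·Q = [[13,19],[19,213]]
Q^99 = (Q^49)²·Q = [[6,92],[92,133]]
Q^198 = (Q^99)² = [[178,86],[86,92]]
F_198 mod 219 = Q^198[0][1] = 86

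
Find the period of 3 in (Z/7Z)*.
6

7 is prime, so ord(3) divides φ(7) = 6.
Divisors of 6: 1, 2, 3, 6.
Repeated squaring: 3^1 ≡ 3, 3^2 ≡ 2, 3^4 ≡ 4 (mod 7).
Test 3^d mod 7 for each divisor d in increasing order:
3^1 ≡ 3
3^2 ≡ 2
3^3 = 3^2·3^1 ≡ 6
3^6 = 3^4·3^2 ≡ 1  ← first divisor giving 1
The order is 6.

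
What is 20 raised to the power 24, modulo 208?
144

Repeated squaring. Binary of 24 = 11000.
20^1 ≡ 20 (mod 208); 20^2 ≡ 192 (mod 208); 20^4 ≡ 48 (mod 208); 20^8 ≡ 16 (mod 208); 20^16 ≡ 48 (mod 208)
20^24 = 20^8 × 20^16 ≡ 144 (mod 208)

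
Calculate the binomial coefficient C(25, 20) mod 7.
0

Using Lucas' theorem:
Write n=25 and k=20 in base 7:
n in base 7: [3, 4]
k in base 7: [2, 6]
C(25,20) mod 7 = ∏ C(n_i, k_i) mod 7
Digit binomials (mod 7): C(3,2) = 3; C(4,6) = 0 (k_i > n_i)
Product: 3 × 0 = 0 ≡ 0 (mod 7)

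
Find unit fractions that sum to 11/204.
1/19 + 1/776 + 1/751944

Greedy algorithm:
11/204: ceiling(204/11) = 19, use 1/19
5/3876: ceiling(3876/5) = 776, use 1/776
1/751944: ceiling(751944/1) = 751944, use 1/751944
Result: 11/204 = 1/19 + 1/776 + 1/751944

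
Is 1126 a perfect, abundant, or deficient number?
deficient

Proper divisors of 1126: sum = 1 + 2 + 563 = 566
Since 566 < 1126, 1126 is deficient.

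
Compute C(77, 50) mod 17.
0

Using Lucas' theorem:
Write n=77 and k=50 in base 17:
n in base 17: [4, 9]
k in base 17: [2, 16]
C(77,50) mod 17 = ∏ C(n_i, k_i) mod 17
Digit binomials (mod 17): C(4,2) = 6; C(9,16) = 0 (k_i > n_i)
Product: 6 × 0 = 0 ≡ 0 (mod 17)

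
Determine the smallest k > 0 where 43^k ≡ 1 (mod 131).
65

131 is prime, so ord(43) divides φ(131) = 130.
Divisors of 130: 1, 2, 5, 10, 13, 26, 65, 130.
Repeated squaring: 43^1 ≡ 43, 43^2 ≡ 15, 43^4 ≡ 94, 43^8 ≡ 59, 43^16 ≡ 75, 43^32 ≡ 123, 43^64 ≡ 64, 43^128 ≡ 35 (mod 131).
Test 43^d mod 131 for each divisor d in increasing order:
43^1 ≡ 43
43^2 ≡ 15
43^5 = 43^4·43^1 ≡ 112
43^10 = 43^8·43^2 ≡ 99
43^13 = 43^8·43^4·43^1 ≡ 58
43^26 = 43^16·43^8·43^2 ≡ 89
43^65 = 43^64·43^1 ≡ 1  ← first divisor giving 1
The order is 65.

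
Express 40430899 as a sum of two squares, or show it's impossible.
Not possible

Factorization: 40430899 = 37 × 103^3
By Fermat: n is sum of two squares iff every prime p ≡ 3 (mod 4) appears to even power.
Prime(s) ≡ 3 (mod 4) with odd exponent: [(103, 3)]
Therefore 40430899 cannot be expressed as a² + b².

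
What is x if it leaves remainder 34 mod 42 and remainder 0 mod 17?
34

Using Chinese Remainder Theorem:
M = 42 × 17 = 714
M1 = 17, M2 = 42
y1 = 17^(-1) mod 42 = 5
y2 = 42^(-1) mod 17 = 15
x = (34×17×5 + 0×42×15) mod 714 = 34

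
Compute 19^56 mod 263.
3

Repeated squaring. Binary of 56 = 111000.
19^1 ≡ 19 (mod 263); 19^2 ≡ 98 (mod 263); 19^4 ≡ 136 (mod 263); 19^8 ≡ 86 (mod 263); 19^16 ≡ 32 (mod 263); 19^32 ≡ 235 (mod 263)
19^56 = 19^8 × 19^16 × 19^32 ≡ 3 (mod 263)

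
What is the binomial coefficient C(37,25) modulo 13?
0

Using Lucas' theorem:
Write n=37 and k=25 in base 13:
n in base 13: [2, 11]
k in base 13: [1, 12]
C(37,25) mod 13 = ∏ C(n_i, k_i) mod 13
Digit binomials (mod 13): C(2,1) = 2; C(11,12) = 0 (k_i > n_i)
Product: 2 × 0 = 0 ≡ 0 (mod 13)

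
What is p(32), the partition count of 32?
8349

p(n) counts ways to write n as a sum of positive integers (order ignored).
Euler's pentagonal recurrence: p(k) = p(k-1) + p(k-2) - p(k-5) - p(k-7) + p(k-12) + p(k-15) - ... (offsets j(3j∓1)/2, signs ++--, p(0)=1, p(<0)=0).
DP table for k = 0..31: p(0)=1, p(1)=1, p(2)=2, p(3)=3, p(4)=5, p(5)=7, p(6)=11, p(7)=15, p(8)=22, p(9)=30, p(10)=42, p(11)=56, p(12)=77, p(13)=101, p(14)=135, p(15)=176, p(16)=231, p(17)=297, p(18)=385, p(19)=490, p(20)=627, p(21)=792, p(22)=1002, p(23)=1255, p(24)=1575, p(25)=1958, p(26)=2436, p(27)=3010, p(28)=3718, p(29)=4565, p(30)=5604, p(31)=6842.
Final step: p(32) = p(31) + p(30) - p(27) - p(25) + p(20) + p(17) - p(10) - p(6)
= 6842 + 5604 - 3010 - 1958 + 627 + 297 - 42 - 11
= 8349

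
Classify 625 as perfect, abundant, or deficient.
deficient

Proper divisors of 625: sum = 1 + 5 + 25 + 125 = 156
Since 156 < 625, 625 is deficient.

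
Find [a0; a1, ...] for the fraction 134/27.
[4; 1, 26]

Euclidean algorithm steps:
134 = 4 × 27 + 26
27 = 1 × 26 + 1
26 = 26 × 1 + 0
Continued fraction: [4; 1, 26]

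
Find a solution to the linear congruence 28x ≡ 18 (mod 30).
x ≡ 6 (mod 15)

gcd(28, 30) = 2, which divides 18, so solutions exist.
Divide through by 2: 14x ≡ 9 (mod 15).
Find 14^(-1) mod 15 by the extended Euclidean algorithm:
15 = 1 × 14 + 1  ⟹  1 = (1)·15 + (-1)·14
So (-1)·14 ≡ 1 (mod 15), i.e. 14^(-1) ≡ -1 ≡ 14 (mod 15).
x ≡ 14 × 9 = 126 ≡ 6 (mod 15).
Check: 28 × 6 = 168 ≡ 18 (mod 30).
x ≡ 6 (mod 15), giving 2 solutions mod 30.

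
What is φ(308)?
120

308 = 2^2 × 7 × 11
φ(n) = n × ∏(1 - 1/p) for each prime p dividing n
φ(308) = 308 × (1 - 1/2) × (1 - 1/7) × (1 - 1/11) = 120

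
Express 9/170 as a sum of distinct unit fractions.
1/19 + 1/3230

Greedy algorithm:
9/170: ceiling(170/9) = 19, use 1/19
1/3230: ceiling(3230/1) = 3230, use 1/3230
Result: 9/170 = 1/19 + 1/3230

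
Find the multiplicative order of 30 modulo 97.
32

97 is prime, so ord(30) divides φ(97) = 96.
Divisors of 96: 1, 2, 3, 4, 6, 8, 12, 16, 24, 32, 48, 96.
Repeated squaring: 30^1 ≡ 30, 30^2 ≡ 27, 30^4 ≡ 50, 30^8 ≡ 75, 30^16 ≡ 96, 30^32 ≡ 1, 30^64 ≡ 1 (mod 97).
Test 30^d mod 97 for each divisor d in increasing order:
30^1 ≡ 30
30^2 ≡ 27
30^3 = 30^2·30^1 ≡ 34
30^4 ≡ 50
30^6 = 30^4·30^2 ≡ 89
30^8 ≡ 75
30^12 = 30^8·30^4 ≡ 64
30^16 ≡ 96
30^24 = 30^16·30^8 ≡ 22
30^32 ≡ 1  ← first divisor giving 1
The order is 32.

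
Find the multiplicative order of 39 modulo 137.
68

137 is prime, so ord(39) divides φ(137) = 136.
Divisors of 136: 1, 2, 4, 8, 17, 34, 68, 136.
Repeated squaring: 39^1 ≡ 39, 39^2 ≡ 14, 39^4 ≡ 59, 39^8 ≡ 56, 39^16 ≡ 122, 39^32 ≡ 88, 39^64 ≡ 72, 39^128 ≡ 115 (mod 137).
Test 39^d mod 137 for each divisor d in increasing order:
39^1 ≡ 39
39^2 ≡ 14
39^4 ≡ 59
39^8 ≡ 56
39^17 = 39^16·39^1 ≡ 100
39^34 = 39^32·39^2 ≡ 136
39^68 = 39^64·39^4 ≡ 1  ← first divisor giving 1
The order is 68.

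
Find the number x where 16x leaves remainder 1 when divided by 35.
11

gcd(16, 35) = 1, so the inverse exists.
Extended Euclidean algorithm on (35, 16):
35 = 2 × 16 + 3  ⟹  3 = (1)·35 + (-2)·16
16 = 5 × 3 + 1  ⟹  1 = (-5)·35 + (11)·16
So (11)·16 ≡ 1 (mod 35), i.e. 16^(-1) ≡ 11 (mod 35).
Check: 16 × 11 = 176 ≡ 1 (mod 35)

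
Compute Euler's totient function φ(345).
176

345 = 3 × 5 × 23
φ(n) = n × ∏(1 - 1/p) for each prime p dividing n
φ(345) = 345 × (1 - 1/3) × (1 - 1/5) × (1 - 1/23) = 176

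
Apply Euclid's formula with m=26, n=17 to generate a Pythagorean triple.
(387, 884, 965)

Euclid's formula: a = m² - n², b = 2mn, c = m² + n²
m = 26, n = 17
a = 26² - 17² = 676 - 289 = 387
b = 2 × 26 × 17 = 884
c = 26² + 17² = 676 + 289 = 965
Verification: 387² + 884² = 149769 + 781456 = 931225 = 965² ✓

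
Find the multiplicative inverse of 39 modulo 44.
35

gcd(39, 44) = 1, so the inverse exists.
Extended Euclidean algorithm on (44, 39):
44 = 1 × 39 + 5  ⟹  5 = (1)·44 + (-1)·39
39 = 7 × 5 + 4  ⟹  4 = (-7)·44 + (8)·39
5 = 1 × 4 + 1  ⟹  1 = (8)·44 + (-9)·39
So (-9)·39 ≡ 1 (mod 44), i.e. 39^(-1) ≡ -9 ≡ 35 (mod 44).
Check: 39 × 35 = 1365 ≡ 1 (mod 44)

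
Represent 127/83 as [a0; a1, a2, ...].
[1; 1, 1, 7, 1, 4]

Euclidean algorithm steps:
127 = 1 × 83 + 44
83 = 1 × 44 + 39
44 = 1 × 39 + 5
39 = 7 × 5 + 4
5 = 1 × 4 + 1
4 = 4 × 1 + 0
Continued fraction: [1; 1, 1, 7, 1, 4]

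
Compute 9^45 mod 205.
9

Repeated squaring. Binary of 45 = 101101.
9^1 ≡ 9 (mod 205); 9^2 ≡ 81 (mod 205); 9^4 ≡ 1 (mod 205); 9^8 ≡ 1 (mod 205); 9^16 ≡ 1 (mod 205); 9^32 ≡ 1 (mod 205)
9^45 = 9^1 × 9^4 × 9^8 × 9^32 ≡ 9 (mod 205)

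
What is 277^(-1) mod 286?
127

gcd(277, 286) = 1, so the inverse exists.
Extended Euclidean algorithm on (286, 277):
286 = 1 × 277 + 9  ⟹  9 = (1)·286 + (-1)·277
277 = 30 × 9 + 7  ⟹  7 = (-30)·286 + (31)·277
9 = 1 × 7 + 2  ⟹  2 = (31)·286 + (-32)·277
7 = 3 × 2 + 1  ⟹  1 = (-123)·286 + (127)·277
So (127)·277 ≡ 1 (mod 286), i.e. 277^(-1) ≡ 127 (mod 286).
Check: 277 × 127 = 35179 ≡ 1 (mod 286)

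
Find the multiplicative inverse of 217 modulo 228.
145

gcd(217, 228) = 1, so the inverse exists.
Extended Euclidean algorithm on (228, 217):
228 = 1 × 217 + 11  ⟹  11 = (1)·228 + (-1)·217
217 = 19 × 11 + 8  ⟹  8 = (-19)·228 + (20)·217
11 = 1 × 8 + 3  ⟹  3 = (20)·228 + (-21)·217
8 = 2 × 3 + 2  ⟹  2 = (-59)·228 + (62)·217
3 = 1 × 2 + 1  ⟹  1 = (79)·228 + (-83)·217
So (-83)·217 ≡ 1 (mod 228), i.e. 217^(-1) ≡ -83 ≡ 145 (mod 228).
Check: 217 × 145 = 31465 ≡ 1 (mod 228)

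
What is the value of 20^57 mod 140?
20

Repeated squaring. Binary of 57 = 111001.
20^1 ≡ 20 (mod 140); 20^2 ≡ 120 (mod 140); 20^4 ≡ 120 (mod 140); 20^8 ≡ 120 (mod 140); 20^16 ≡ 120 (mod 140); 20^32 ≡ 120 (mod 140)
20^57 = 20^1 × 20^8 × 20^16 × 20^32 ≡ 20 (mod 140)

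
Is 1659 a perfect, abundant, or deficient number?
deficient

Proper divisors of 1659: sum = 1 + 3 + 7 + 21 + 79 + 237 + 553 = 901
Since 901 < 1659, 1659 is deficient.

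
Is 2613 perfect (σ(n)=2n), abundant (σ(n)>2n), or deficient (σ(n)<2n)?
deficient

Proper divisors of 2613: sum = 1 + 3 + 13 + 39 + 67 + 201 + 871 = 1195
Since 1195 < 2613, 2613 is deficient.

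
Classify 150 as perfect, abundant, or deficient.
abundant

Proper divisors of 150: sum = 1 + 2 + 3 + 5 + 6 + 10 + 15 + 25 + 30 + 50 + 75 = 222
Since 222 > 150, 150 is abundant.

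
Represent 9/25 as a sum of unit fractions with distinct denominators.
1/3 + 1/38 + 1/2850

Greedy algorithm:
9/25: ceiling(25/9) = 3, use 1/3
2/75: ceiling(75/2) = 38, use 1/38
1/2850: ceiling(2850/1) = 2850, use 1/2850
Result: 9/25 = 1/3 + 1/38 + 1/2850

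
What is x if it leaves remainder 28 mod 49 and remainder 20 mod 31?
175

Using Chinese Remainder Theorem:
M = 49 × 31 = 1519
M1 = 31, M2 = 49
y1 = 31^(-1) mod 49 = 19
y2 = 49^(-1) mod 31 = 19
x = (28×31×19 + 20×49×19) mod 1519 = 175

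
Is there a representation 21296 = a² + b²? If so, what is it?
Not possible

Factorization: 21296 = 2^4 × 11^3
By Fermat: n is sum of two squares iff every prime p ≡ 3 (mod 4) appears to even power.
Prime(s) ≡ 3 (mod 4) with odd exponent: [(11, 3)]
Therefore 21296 cannot be expressed as a² + b².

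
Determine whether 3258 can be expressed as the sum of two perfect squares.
3² + 57² (a=3, b=57)

Factorization: 3258 = 2 × 3^2 × 181
By Fermat: n is sum of two squares iff every prime p ≡ 3 (mod 4) appears to even power.
All primes ≡ 3 (mod 4) appear to even power.
Search a = 0, 1, 2, … for 3258 - a² a perfect square: first hit at a = 3: 3258 - 9 = 3249 = 57².
3258 = 3² + 57² = 9 + 3249 ✓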